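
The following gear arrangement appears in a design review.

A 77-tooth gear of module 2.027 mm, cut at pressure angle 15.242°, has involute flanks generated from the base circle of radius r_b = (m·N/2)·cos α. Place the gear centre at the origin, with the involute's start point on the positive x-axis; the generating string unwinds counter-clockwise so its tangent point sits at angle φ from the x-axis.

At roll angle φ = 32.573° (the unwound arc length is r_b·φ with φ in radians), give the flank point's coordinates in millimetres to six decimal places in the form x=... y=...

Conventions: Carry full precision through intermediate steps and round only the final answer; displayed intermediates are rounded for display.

recognized (one wheel, involute flank): single-mesh tooth geometry, m = 2.027, N = 77
pitch radius r_p = m·N/2 = 2.027·77/2 = 78.039500
base radius r_b = r_p·cos α = 78.039500·cos 15.242° = 75.294386
roll angle φ = 32.573° = 0.56850610 rad
x = r_b·(cos φ + φ·sin φ) = 86.496303
y = r_b·(sin φ − φ·cos φ) = 4.464213

x=86.496303 y=4.464213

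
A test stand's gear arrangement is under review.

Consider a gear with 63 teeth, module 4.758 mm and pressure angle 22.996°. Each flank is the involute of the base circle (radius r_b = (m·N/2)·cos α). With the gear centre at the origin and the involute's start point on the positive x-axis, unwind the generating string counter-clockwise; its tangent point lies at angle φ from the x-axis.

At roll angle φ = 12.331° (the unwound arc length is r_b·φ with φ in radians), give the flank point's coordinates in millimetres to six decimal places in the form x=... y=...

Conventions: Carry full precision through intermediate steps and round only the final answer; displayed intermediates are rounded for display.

x=141.124870 y=0.456317

single-mesh involute tooth geometry (63T wheel at module 4.758)
pitch radius r_p = m·N/2 = 4.758·63/2 = 149.877000
base radius r_b = r_p·cos α = 149.877000·cos 22.996° = 137.966594
roll angle φ = 12.331° = 0.21521655 rad
x = r_b·(cos φ + φ·sin φ) = 141.124870
y = r_b·(sin φ − φ·cos φ) = 0.456317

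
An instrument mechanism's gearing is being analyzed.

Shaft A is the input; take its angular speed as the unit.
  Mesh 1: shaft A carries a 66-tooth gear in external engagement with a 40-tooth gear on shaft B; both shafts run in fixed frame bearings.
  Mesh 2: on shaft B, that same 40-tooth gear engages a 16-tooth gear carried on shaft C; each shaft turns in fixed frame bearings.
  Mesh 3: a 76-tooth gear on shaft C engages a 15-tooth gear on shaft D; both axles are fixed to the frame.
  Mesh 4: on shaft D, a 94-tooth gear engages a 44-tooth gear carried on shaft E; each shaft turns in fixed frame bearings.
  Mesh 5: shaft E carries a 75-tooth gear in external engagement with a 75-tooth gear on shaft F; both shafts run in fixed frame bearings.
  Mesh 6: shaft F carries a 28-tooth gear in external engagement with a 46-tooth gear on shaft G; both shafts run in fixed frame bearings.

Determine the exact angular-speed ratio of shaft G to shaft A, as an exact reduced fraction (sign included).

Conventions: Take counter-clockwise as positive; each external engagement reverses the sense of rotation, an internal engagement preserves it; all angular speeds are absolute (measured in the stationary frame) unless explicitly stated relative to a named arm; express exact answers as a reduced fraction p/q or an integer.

6251/230

class = fixed-axis compound train [6 meshes; 6 ratios multiply, 6 sense flips]
mesh 1 [66T→40T]: running ratio 33/20, sense −
mesh 2 [40T→16T]: running ratio 33/8, sense +
mesh 3 [76T→15T]: running ratio 209/10, sense −
mesh 4 [94T→44T]: running ratio 893/20, sense +
mesh 5 [75T→75T]: running ratio 893/20, sense −
mesh 6 [28T→46T]: running ratio 6251/230, sense +
ω_out/ω_in = 6251/230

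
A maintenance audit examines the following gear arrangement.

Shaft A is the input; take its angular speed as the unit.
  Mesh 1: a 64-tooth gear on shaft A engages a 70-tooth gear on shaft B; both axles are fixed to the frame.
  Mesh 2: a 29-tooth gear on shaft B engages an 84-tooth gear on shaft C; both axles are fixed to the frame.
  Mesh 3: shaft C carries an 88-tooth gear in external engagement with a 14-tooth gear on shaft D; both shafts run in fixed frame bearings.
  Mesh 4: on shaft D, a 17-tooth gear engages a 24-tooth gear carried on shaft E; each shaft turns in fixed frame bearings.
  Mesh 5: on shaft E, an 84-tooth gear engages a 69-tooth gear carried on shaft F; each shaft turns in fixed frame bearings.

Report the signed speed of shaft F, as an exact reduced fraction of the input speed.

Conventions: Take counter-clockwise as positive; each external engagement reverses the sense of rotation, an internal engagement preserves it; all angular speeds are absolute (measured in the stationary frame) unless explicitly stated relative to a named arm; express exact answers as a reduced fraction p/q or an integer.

-86768/50715

5-mesh fixed-axis compound train (all bearings frame-fixed)
mesh 1 [64T→70T]: |ω|/ω_in = 1×64/70 = 32/35, sense flips to −
mesh 2 [29T→84T]: |ω|/ω_in = (32/35)×29/84 = 232/735, sense flips to +
mesh 3 [88T→14T]: |ω|/ω_in = (232/735)×88/14 = 10208/5145, sense flips to −
mesh 4 [17T→24T]: |ω|/ω_in = (10208/5145)×17/24 = 21692/15435, sense flips to +
mesh 5 [84T→69T]: |ω|/ω_in = (21692/15435)×84/69 = 86768/50715, sense flips to −
signed output speed (× input speed) = -86768/50715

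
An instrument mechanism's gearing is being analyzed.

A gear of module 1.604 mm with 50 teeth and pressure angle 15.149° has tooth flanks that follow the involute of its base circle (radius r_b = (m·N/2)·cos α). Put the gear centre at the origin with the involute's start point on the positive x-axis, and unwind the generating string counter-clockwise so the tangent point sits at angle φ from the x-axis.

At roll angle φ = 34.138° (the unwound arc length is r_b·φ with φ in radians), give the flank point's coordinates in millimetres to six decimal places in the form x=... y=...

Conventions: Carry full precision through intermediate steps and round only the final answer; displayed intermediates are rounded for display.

x=44.979113 y=2.633373

class = single-mesh tooth geometry [base-circle involute, m = 1.604, 50T]
pitch radius r_p = m·N/2 = 1.604·50/2 = 40.100000
base radius r_b = r_p·cos α = 40.100000·cos 15.149° = 38.706505
roll angle φ = 34.138° = 0.59582050 rad
x = r_b·(cos φ + φ·sin φ) = 44.979113
y = r_b·(sin φ − φ·cos φ) = 2.633373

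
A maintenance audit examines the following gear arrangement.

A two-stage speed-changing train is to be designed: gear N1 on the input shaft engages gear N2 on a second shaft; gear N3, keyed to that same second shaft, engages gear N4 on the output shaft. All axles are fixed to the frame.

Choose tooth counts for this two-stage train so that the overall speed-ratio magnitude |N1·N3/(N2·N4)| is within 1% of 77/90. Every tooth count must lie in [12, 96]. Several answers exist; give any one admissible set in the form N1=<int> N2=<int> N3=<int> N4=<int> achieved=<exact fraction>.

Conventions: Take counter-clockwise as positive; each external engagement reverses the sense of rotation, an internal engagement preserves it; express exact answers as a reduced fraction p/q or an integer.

N1=14 N2=12 N3=22 N4=30 achieved=77/90

2-stage fixed-axis compound train for ratio 77/90
target = 77/90 in lowest terms: an exact hit needs N1·N3 = k·77 and N2·N4 = k·90 for one integer k, every count in [12, 96]; additionally prefer no 1:1 stage (N1 ≠ N2, N3 ≠ N4)
k = 1…3: no 1:1-free in-range split of k·77 and k·90 into factor pairs; take k = 4
k = 4: N1·N3 = 308 = 14·22, N2·N4 = 360 = 12·30
achieved = 14·22/(12·30) = 77/90; |achieved − target| = 0 ≤ 77/9000 ✓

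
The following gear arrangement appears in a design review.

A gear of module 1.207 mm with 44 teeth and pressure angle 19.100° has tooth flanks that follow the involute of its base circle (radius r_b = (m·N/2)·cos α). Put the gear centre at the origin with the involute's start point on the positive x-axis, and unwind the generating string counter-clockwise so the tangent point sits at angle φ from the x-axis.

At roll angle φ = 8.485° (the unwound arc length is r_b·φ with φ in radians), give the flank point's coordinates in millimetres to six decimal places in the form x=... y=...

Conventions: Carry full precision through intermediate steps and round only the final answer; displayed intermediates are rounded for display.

x=25.365815 y=0.027105

topology: single-mesh involute geometry — m = 1.207, N = 44
pitch radius r_p = m·N/2 = 1.207·44/2 = 26.554000
base radius r_b = r_p·cos α = 26.554000·cos 19.100° = 25.092173
roll angle φ = 8.485° = 0.14809119 rad
x = r_b·(cos φ + φ·sin φ) = 25.365815
y = r_b·(sin φ − φ·cos φ) = 0.027105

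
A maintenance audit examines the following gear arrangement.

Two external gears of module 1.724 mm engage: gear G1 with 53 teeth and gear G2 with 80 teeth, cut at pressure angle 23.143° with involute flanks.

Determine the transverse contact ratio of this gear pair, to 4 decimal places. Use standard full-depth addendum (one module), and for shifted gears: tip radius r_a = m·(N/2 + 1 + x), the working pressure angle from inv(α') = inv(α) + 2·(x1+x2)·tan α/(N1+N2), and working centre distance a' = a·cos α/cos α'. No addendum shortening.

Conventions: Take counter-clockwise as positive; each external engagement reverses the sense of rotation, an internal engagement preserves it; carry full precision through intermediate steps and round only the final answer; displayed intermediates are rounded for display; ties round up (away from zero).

1.6357

recognized (one external pair, fixed centres): single-mesh tooth geometry, m = 1.724, N1 = 53, N2 = 80
base radii: r_b1 = 42.009501, r_b2 = 63.410568
tip radii: r_a1 = 47.410000, r_a2 = 70.684000
no profile shift: α' = α, a' = a
action lengths: √(r_a1²−r_b1²) = 21.975212, √(r_a2²−r_b2²) = 31.230238
base pitch p_b = π·m·cos α = 4.980254
CR = (21.975212 + 31.230238 − 114.646000·sin 23.14300°)/4.980254 = 1.635748
contact ratio ≈ 1.6357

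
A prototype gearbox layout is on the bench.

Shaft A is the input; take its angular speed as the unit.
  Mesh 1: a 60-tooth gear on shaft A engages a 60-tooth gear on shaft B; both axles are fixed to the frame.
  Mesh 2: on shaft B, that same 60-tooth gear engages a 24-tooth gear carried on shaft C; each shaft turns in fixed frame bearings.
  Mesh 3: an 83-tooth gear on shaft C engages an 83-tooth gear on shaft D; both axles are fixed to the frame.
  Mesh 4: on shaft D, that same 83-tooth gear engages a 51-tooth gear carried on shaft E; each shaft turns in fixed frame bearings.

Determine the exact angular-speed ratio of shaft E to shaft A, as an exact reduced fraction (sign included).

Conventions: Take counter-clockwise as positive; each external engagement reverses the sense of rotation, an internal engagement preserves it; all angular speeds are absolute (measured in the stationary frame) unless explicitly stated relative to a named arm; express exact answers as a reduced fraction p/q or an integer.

415/102

class = fixed-axis compound train [4 meshes; 4 ratios multiply, 4 sense flips]
mesh 1 [60T→60T]: running ratio 1, sense −
mesh 2 [60T→24T]: running ratio 5/2, sense +
mesh 3 [83T→83T]: running ratio 5/2, sense −
mesh 4 [83T→51T]: running ratio 415/102, sense +
ω_out/ω_in = 415/102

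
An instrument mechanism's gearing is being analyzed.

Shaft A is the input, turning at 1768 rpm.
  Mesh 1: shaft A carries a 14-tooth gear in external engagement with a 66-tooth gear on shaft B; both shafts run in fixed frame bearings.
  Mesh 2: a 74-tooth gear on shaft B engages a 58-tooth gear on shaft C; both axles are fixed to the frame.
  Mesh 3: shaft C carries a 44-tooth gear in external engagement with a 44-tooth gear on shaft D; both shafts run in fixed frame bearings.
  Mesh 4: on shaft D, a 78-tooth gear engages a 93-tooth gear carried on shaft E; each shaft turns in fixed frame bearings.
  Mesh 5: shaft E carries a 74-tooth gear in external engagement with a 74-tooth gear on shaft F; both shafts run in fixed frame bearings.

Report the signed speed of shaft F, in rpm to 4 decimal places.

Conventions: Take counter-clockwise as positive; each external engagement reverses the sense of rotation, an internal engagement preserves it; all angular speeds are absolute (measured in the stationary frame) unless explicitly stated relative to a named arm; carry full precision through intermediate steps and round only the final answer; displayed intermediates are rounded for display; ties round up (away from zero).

-401.3116 rpm

5-mesh fixed-axis compound train (all bearings frame-fixed)
mesh 1 [14T→66T]: ω = 1768.0000×14/66 = 375.0303 rpm, sense flips to −
mesh 2 [74T→58T]: ω = 375.0303×74/58 = 478.4869 rpm, sense flips to +
mesh 3 [44T→44T]: ω = 478.4869×44/44 = 478.4869 rpm, sense flips to −
mesh 4 [78T→93T]: ω = 478.4869×78/93 = 401.3116 rpm, sense flips to +
mesh 5 [74T→74T]: ω = 401.3116×74/74 = 401.3116 rpm, sense flips to −
signed output speed = -401.3116 rpm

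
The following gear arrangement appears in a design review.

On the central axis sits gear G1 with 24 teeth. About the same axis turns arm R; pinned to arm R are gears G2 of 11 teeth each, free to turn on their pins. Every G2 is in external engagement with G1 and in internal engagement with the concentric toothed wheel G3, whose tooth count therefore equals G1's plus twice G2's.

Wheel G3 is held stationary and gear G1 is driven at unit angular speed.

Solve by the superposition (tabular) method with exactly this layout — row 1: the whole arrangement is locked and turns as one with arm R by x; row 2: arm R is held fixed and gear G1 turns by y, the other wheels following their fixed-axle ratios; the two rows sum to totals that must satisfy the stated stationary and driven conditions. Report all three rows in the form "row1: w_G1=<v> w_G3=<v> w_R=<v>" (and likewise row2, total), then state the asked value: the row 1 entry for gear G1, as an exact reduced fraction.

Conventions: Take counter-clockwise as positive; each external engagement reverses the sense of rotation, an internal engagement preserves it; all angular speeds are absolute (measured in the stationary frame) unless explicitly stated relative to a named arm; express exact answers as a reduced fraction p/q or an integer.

class = planetary set [G3 = 24+2·11 = 46; Willis about the carrier]
row 1 — lock + rotate with arm: ω_sun = ω_ring = ω_arm = x
row 2: sun turns y, ring = −(24/46)·y, arm 0
boundary: total ω_ring = x − (24/46)·y = 0 and total ω_sun = x + y = 1  ⇒  y = 23/35, x = 12/35
row 2 ring = −(24/46)·23/35 = -12/35
totals (row 1 + row 2): sun 12/35 + 23/35 = 1, ring 12/35 + (-12/35) = 0, arm 12/35 + 0 = 12/35
asked cell (row1, sun) = 12/35

row1: w_G1=12/35 w_G3=12/35 w_R=12/35
row2: w_G1=23/35 w_G3=-12/35 w_R=0
total: w_G1=1 w_G3=0 w_R=12/35
asked value: 12/35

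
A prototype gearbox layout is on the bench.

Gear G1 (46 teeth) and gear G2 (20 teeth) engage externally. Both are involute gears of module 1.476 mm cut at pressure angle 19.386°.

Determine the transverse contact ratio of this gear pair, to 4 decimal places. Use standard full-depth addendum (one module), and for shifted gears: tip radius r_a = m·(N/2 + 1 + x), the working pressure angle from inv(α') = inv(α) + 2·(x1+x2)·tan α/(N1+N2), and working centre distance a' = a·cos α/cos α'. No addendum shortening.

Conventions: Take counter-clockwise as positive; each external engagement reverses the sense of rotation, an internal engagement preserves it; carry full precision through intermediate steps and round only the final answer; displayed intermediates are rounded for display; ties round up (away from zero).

1.6756

class = single-mesh tooth geometry [involute pair 46T × 20T, m = 1.476]
base radii: r_b1 = 32.023277, r_b2 = 13.923164
tip radii: r_a1 = 35.424000, r_a2 = 16.236000
no profile shift: α' = α, a' = a
action lengths: √(r_a1²−r_b1²) = 15.144950, √(r_a2²−r_b2²) = 8.351838
base pitch p_b = π·m·cos α = 4.374091
CR = (15.144950 + 8.351838 − 48.708000·sin 19.38600°)/4.374091 = 1.675573
contact ratio ≈ 1.6756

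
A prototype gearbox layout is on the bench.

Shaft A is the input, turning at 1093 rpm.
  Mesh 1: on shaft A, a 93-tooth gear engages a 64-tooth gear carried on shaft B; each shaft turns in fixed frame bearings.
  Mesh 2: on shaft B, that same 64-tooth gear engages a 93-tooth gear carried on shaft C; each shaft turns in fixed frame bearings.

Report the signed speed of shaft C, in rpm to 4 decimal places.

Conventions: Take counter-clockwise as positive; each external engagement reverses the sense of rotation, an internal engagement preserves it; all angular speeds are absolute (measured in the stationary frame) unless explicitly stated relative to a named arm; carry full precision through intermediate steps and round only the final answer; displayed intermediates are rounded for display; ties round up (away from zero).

recognized (3 fixed axles, 2 meshes): fixed-axis compound train
mesh 1 [93T→64T]: ω = 1093.0000×93/64 = 1588.2656 rpm, sense flips to −
mesh 2 [64T→93T]: ω = 1588.2656×64/93 = 1093.0000 rpm, sense flips to +
signed output speed = +1093.0000 rpm

+1093.0000 rpm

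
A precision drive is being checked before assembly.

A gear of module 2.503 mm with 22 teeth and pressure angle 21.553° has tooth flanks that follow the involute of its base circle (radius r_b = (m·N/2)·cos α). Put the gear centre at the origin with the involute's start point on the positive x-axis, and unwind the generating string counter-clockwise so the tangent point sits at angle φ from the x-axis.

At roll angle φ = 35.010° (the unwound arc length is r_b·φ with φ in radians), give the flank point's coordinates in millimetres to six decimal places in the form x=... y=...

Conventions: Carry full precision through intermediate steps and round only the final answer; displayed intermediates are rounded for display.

topology: single-mesh involute geometry — m = 2.503, N = 22
pitch radius r_p = m·N/2 = 2.503·22/2 = 27.533000
base radius r_b = r_p·cos α = 27.533000·cos 21.553° = 25.607842
roll angle φ = 35.010° = 0.61103977 rad
x = r_b·(cos φ + φ·sin φ) = 29.951374
y = r_b·(sin φ − φ·cos φ) = 1.875674

x=29.951374 y=1.875674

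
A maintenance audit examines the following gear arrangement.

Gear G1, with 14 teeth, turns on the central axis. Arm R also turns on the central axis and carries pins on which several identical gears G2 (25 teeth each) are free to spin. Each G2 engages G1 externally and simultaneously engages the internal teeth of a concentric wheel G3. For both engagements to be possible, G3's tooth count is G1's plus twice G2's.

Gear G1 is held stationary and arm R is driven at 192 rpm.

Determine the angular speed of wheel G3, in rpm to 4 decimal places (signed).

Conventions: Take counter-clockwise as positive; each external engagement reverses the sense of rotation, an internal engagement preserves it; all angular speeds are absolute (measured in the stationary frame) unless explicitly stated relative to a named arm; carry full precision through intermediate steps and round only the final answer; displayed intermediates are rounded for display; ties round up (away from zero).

topology: planetary set — G1 14T / G2 25T / G3 64T, arm = carrier (Willis)
normalise by the input: solve with ω_arm = 1, then scale by 192 rpm
ring teeth: 14 + 2·25 = 64
14(ω_sun−ω_arm) = −64(ω_ring−ω_arm),  ω_sun = 0, ω_arm = 1
ω_ring = 1 − (14/64)(0−1) = 39/32
scale: ω_ring = 39/32 × 192 rpm = +234.0000 rpm

+234.0000 rpm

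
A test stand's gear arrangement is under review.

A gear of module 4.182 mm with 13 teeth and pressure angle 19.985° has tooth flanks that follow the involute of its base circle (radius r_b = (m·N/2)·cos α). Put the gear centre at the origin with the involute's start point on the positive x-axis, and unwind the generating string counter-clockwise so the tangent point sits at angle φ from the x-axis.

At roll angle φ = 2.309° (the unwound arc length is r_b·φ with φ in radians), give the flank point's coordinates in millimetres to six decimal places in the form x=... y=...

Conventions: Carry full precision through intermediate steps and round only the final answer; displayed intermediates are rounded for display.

recognized (one wheel, involute flank): single-mesh tooth geometry, m = 4.182, N = 13
pitch radius r_p = m·N/2 = 4.182·13/2 = 27.183000
base radius r_b = r_p·cos α = 27.183000·cos 19.985° = 25.546098
roll angle φ = 2.309° = 0.04029965 rad
x = r_b·(cos φ + φ·sin φ) = 25.566833
y = r_b·(sin φ − φ·cos φ) = 0.000557

x=25.566833 y=0.000557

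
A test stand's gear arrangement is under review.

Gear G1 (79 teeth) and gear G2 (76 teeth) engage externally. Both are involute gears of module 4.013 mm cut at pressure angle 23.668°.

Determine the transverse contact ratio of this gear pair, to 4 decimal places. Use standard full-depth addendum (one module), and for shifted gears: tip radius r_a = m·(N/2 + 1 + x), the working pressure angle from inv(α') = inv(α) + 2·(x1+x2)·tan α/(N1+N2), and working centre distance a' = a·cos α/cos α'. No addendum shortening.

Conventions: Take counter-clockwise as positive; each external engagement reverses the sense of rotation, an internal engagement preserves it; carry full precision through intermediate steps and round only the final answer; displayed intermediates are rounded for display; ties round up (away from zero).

1.6308

single-mesh involute tooth geometry (79T engaging 76T at module 4.013)
base radii: r_b1 = 145.180445, r_b2 = 139.667263
tip radii: r_a1 = 162.526500, r_a2 = 156.507000
no profile shift: α' = α, a' = a
action lengths: √(r_a1²−r_b1²) = 73.058208, √(r_a2²−r_b2²) = 70.622211
base pitch p_b = π·m·cos α = 11.546780
CR = (73.058208 + 70.622211 − 311.007500·sin 23.66800°)/11.546780 = 1.630820
contact ratio ≈ 1.6308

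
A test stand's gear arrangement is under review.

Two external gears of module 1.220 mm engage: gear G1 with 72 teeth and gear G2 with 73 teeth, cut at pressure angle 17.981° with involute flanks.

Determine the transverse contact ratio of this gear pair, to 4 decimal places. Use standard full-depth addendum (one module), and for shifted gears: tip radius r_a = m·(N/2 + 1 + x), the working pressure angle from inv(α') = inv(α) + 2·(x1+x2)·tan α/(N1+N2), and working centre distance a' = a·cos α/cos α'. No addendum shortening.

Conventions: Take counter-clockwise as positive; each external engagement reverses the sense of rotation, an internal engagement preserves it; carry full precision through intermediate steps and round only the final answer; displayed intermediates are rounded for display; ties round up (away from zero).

single-mesh involute tooth geometry (72T engaging 73T at module 1.220)
base radii: r_b1 = 41.774901, r_b2 = 42.355108
tip radii: r_a1 = 45.140000, r_a2 = 45.750000
no profile shift: α' = α, a' = a
action lengths: √(r_a1²−r_b1²) = 17.101967, √(r_a2²−r_b2²) = 17.294721
base pitch p_b = π·m·cos α = 3.645548
CR = (17.101967 + 17.294721 − 88.450000·sin 17.98100°)/3.645548 = 1.945395
contact ratio ≈ 1.9454

1.9454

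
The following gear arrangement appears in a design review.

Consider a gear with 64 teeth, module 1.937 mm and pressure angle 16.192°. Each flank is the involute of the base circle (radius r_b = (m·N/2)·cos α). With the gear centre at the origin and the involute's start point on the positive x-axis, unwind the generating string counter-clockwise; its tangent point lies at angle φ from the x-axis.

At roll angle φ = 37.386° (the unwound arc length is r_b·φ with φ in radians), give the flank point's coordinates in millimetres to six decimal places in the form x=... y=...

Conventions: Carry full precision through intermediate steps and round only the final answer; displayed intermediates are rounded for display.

x=70.879963 y=5.281221

recognized (one wheel, involute flank): single-mesh tooth geometry, m = 1.937, N = 64
pitch radius r_p = m·N/2 = 1.937·64/2 = 61.984000
base radius r_b = r_p·cos α = 61.984000·cos 16.192° = 59.525258
roll angle φ = 37.386° = 0.65250879 rad
x = r_b·(cos φ + φ·sin φ) = 70.879963
y = r_b·(sin φ − φ·cos φ) = 5.281221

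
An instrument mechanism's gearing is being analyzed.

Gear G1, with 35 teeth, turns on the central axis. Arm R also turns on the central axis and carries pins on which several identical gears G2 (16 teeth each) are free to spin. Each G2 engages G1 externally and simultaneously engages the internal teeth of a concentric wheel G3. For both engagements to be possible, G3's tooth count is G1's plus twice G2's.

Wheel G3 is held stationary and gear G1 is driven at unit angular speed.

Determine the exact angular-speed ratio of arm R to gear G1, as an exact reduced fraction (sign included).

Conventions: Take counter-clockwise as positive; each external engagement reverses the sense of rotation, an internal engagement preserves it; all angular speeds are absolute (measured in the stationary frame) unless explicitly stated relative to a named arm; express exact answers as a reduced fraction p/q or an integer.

class = planetary set [G3 = 35+2·16 = 67; Willis about the carrier]
ring teeth: 35 + 2·16 = 67
35(ω_sun−ω_arm) = −67(ω_ring−ω_arm),  ω_ring = 0, ω_sun = 1
35(1−ω_arm) = −67(0−ω_arm)  ⇒  102·ω_arm = 35  ⇒  ω_arm = 35/102
ω_out/ω_in = 35/102

35/102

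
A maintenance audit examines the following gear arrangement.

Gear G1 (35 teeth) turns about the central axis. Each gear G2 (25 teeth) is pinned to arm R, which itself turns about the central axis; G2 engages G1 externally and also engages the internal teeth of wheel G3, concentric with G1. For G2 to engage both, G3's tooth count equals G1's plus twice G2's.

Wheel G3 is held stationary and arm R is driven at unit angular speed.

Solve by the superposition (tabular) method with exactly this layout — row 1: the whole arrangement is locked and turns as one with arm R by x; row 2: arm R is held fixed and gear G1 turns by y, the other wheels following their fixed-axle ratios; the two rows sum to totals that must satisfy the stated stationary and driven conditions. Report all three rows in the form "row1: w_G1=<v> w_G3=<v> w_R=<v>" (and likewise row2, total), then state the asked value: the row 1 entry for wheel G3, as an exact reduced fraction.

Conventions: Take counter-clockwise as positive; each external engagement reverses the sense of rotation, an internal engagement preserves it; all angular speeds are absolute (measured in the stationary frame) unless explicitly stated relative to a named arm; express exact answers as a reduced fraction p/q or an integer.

row1: w_G1=1 w_G3=1 w_R=1
row2: w_G1=17/7 w_G3=-1 w_R=0
total: w_G1=24/7 w_G3=0 w_R=1
asked value: 1

recognized (axles ride arm R): planetary set, 35/25/85 teeth
row 1 — lock + rotate with arm: ω_sun = ω_ring = ω_arm = x
row 2 — arm fixed, fixed-axis ratios: sun y, ring −(35/85)·y, arm 0
boundary: total ω_ring = x − (35/85)·y = 0 and total ω_arm = x = 1  ⇒  y = 17/7, x = 1
row 2 ring = −(35/85)·17/7 = -1
totals (row 1 + row 2): sun 1 + 17/7 = 24/7, ring 1 + (-1) = 0, arm 1 + 0 = 1
asked cell (row1, ring) = 1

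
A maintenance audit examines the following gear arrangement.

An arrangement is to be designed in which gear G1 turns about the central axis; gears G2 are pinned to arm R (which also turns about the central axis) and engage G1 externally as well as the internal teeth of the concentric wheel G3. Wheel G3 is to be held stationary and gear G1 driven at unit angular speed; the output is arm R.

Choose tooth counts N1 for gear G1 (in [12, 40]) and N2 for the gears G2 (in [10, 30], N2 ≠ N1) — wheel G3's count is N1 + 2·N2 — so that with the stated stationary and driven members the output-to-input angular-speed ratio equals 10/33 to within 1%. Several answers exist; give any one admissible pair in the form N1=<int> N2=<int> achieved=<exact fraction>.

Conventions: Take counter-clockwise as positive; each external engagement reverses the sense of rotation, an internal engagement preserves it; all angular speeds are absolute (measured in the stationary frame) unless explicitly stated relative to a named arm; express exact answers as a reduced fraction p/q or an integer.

N1=20 N2=13 achieved=10/33

design class (target 10/33): planetary set
Willis with ω_ring = 0: ω_arm/ω_sun = N1/(N1+N3); set equal to 10/33  ⇒  N3/N1 = 1/(10/33) − 1 = 23/10
N3 = N1 + 2·N2  ⇒  N2/N1 = (N3/N1 − 1)/2 = (23/10 − 1)/2 = 13/20
smallest multiple with N1 ≥ 12 and N2 ≥ 10: k = 1  ⇒  N1 = 1·20 = 20, N2 = 1·13 = 13 (N1 ≤ 40, N2 ≤ 30, N2 ≠ N1 ✓), N3 = 20 + 2·13 = 46
check: N1/(N1+N3) with N1 = 20, N3 = 46 gives 10/33; |achieved − target| = 0 ≤ 1/330 ✓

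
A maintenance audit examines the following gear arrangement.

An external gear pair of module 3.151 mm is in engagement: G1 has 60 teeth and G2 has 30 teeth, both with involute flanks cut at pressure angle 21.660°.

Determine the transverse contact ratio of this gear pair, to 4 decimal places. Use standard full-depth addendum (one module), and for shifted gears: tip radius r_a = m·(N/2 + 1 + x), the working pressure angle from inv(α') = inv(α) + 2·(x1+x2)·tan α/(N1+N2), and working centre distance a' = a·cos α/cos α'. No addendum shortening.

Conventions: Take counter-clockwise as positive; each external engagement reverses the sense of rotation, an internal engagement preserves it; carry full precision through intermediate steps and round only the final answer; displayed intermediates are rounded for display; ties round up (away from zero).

1.6415

topology: single-mesh involute geometry — m = 3.151, 60T/30T pair
base radii: r_b1 = 87.855282, r_b2 = 43.927641
tip radii: r_a1 = 97.681000, r_a2 = 50.416000
no profile shift: α' = α, a' = a
action lengths: √(r_a1²−r_b1²) = 42.696923, √(r_a2²−r_b2²) = 24.741371
base pitch p_b = π·m·cos α = 9.200184
CR = (42.696923 + 24.741371 − 141.795000·sin 21.66000°)/9.200184 = 1.641493
contact ratio ≈ 1.6415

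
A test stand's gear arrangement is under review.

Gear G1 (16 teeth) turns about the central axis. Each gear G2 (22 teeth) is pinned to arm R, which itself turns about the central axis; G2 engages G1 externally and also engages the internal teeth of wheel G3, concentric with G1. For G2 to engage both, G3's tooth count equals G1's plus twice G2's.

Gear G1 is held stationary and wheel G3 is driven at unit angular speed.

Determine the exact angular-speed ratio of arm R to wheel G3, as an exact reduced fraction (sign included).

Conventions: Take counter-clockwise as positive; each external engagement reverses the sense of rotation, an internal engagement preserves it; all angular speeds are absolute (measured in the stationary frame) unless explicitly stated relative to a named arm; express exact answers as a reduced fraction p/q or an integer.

topology: planetary set — G1 16T / G2 22T / G3 60T, arm = carrier (Willis)
ring teeth: 16 + 2·22 = 60
16(ω_sun−ω_arm) = −60(ω_ring−ω_arm),  ω_sun = 0, ω_ring = 1
16(0−ω_arm) = −60(1−ω_arm)  ⇒  76·ω_arm = 60  ⇒  ω_arm = 15/19
ω_out/ω_in = 15/19

15/19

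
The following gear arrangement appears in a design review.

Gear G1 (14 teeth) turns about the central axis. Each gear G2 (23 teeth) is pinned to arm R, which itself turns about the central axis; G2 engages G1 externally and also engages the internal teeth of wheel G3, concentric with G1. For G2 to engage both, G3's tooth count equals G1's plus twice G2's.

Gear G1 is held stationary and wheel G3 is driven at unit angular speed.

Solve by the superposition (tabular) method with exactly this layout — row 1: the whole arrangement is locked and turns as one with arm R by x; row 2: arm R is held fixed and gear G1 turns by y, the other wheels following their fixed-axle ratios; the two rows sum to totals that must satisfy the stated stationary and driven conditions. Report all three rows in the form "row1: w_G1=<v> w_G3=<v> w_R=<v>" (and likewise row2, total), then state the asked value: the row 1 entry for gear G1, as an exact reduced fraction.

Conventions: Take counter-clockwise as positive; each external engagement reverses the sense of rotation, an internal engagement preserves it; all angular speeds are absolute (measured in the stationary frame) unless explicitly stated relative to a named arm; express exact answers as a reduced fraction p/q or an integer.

row1: w_G1=30/37 w_G3=30/37 w_R=30/37
row2: w_G1=-30/37 w_G3=7/37 w_R=0
total: w_G1=0 w_G3=1 w_R=30/37
asked value: 30/37

planetary set (14T centre, 23T on arm, 60T internal) — Willis relation
row 1 — lock + rotate with arm: ω_sun = ω_ring = ω_arm = x
row 2 — arm fixed, fixed-axis ratios: sun y, ring −(14/60)·y, arm 0
boundary: total ω_sun = x + y = 0 and total ω_ring = x − (14/60)·y = 1  ⇒  y = -30/37, x = 30/37
row 2 ring = −(14/60)·(-30/37) = 7/37
totals (row 1 + row 2): sun 30/37 + (-30/37) = 0, ring 30/37 + 7/37 = 1, arm 30/37 + 0 = 30/37
asked cell (row1, sun) = 30/37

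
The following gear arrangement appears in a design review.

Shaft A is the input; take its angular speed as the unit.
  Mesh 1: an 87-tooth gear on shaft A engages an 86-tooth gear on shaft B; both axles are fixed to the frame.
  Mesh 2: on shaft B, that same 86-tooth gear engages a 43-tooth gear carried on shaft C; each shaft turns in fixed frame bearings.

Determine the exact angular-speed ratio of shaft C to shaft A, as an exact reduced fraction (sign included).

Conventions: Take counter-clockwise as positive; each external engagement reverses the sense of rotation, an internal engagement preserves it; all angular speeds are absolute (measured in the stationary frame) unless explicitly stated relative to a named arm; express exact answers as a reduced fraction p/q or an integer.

class = fixed-axis compound train [2 meshes; 2 ratios multiply, 2 sense flips]
mesh 1 [87T→86T]: running ratio 87/86, sense −
mesh 2 [86T→43T]: running ratio 87/43, sense +
ω_out/ω_in = 87/43

87/43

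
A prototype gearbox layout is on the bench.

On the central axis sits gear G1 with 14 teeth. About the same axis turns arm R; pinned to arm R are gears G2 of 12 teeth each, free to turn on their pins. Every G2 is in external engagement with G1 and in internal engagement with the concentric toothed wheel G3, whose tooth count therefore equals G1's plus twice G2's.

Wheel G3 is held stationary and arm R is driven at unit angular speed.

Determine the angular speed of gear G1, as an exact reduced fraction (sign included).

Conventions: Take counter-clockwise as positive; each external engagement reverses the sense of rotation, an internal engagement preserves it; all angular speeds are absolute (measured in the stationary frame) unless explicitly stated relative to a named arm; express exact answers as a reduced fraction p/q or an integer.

26/7

class = planetary set [G3 = 14+2·12 = 38; Willis about the carrier]
ring teeth: 14 + 2·12 = 38
14(ω_sun−ω_arm) = −38(ω_ring−ω_arm),  ω_ring = 0, ω_arm = 1
ω_sun = 1 − (38/14)(0−1) = 26/7
exact speed ratio = 26/7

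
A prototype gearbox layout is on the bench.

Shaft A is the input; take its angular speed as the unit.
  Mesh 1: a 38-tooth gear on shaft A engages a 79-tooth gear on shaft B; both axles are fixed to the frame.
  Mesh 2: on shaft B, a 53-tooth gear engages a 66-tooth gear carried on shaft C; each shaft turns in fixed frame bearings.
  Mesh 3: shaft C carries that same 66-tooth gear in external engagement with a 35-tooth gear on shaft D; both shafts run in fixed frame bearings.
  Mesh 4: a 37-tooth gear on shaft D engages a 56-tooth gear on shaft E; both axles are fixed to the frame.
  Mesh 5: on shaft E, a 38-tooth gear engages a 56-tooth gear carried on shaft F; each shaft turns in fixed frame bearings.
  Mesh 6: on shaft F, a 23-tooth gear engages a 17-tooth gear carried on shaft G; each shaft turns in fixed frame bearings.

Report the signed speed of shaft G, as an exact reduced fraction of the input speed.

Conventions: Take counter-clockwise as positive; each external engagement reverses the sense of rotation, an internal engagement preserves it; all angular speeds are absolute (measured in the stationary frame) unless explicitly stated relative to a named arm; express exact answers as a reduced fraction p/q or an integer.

6-mesh fixed-axis compound train (all bearings frame-fixed)
mesh 1 [38T→79T]: |ω|/ω_in = 1×38/79 = 38/79, sense flips to −
mesh 2 [53T→66T]: |ω|/ω_in = (38/79)×53/66 = 1007/2607, sense flips to +
mesh 3 [66T→35T]: |ω|/ω_in = (1007/2607)×66/35 = 2014/2765, sense flips to −
mesh 4 [37T→56T]: |ω|/ω_in = (2014/2765)×37/56 = 37259/77420, sense flips to +
mesh 5 [38T→56T]: |ω|/ω_in = (37259/77420)×38/56 = 707921/2167760, sense flips to −
mesh 6 [23T→17T]: |ω|/ω_in = (707921/2167760)×23/17 = 16282183/36851920, sense flips to +
signed output speed (× input speed) = 16282183/36851920

16282183/36851920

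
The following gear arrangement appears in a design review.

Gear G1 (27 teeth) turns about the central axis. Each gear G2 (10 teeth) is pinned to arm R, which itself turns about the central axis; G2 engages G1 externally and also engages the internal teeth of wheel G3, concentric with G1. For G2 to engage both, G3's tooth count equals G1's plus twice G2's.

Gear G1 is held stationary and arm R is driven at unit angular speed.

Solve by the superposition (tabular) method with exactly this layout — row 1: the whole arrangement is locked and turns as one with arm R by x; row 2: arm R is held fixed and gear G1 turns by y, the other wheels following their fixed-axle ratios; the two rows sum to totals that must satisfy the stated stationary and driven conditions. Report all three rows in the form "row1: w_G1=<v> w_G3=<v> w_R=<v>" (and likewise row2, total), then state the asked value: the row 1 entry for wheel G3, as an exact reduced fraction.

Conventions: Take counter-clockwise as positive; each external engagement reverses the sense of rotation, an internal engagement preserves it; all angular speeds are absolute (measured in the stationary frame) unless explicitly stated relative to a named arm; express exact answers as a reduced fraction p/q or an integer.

class = planetary set [G3 = 27+2·10 = 47; Willis about the carrier]
row 1 — lock + rotate with arm: ω_sun = ω_ring = ω_arm = x
row 2 (arm held, sun turns y): ω_ring = −(27/47)·y, ω_arm = 0
boundary: total ω_sun = x + y = 0 and total ω_arm = x = 1  ⇒  y = -1, x = 1
row 2 ring = −(27/47)·(-1) = 27/47
totals (row 1 + row 2): sun 1 + (-1) = 0, ring 1 + 27/47 = 74/47, arm 1 + 0 = 1
asked cell (row1, ring) = 1

row1: w_G1=1 w_G3=1 w_R=1
row2: w_G1=-1 w_G3=27/47 w_R=0
total: w_G1=0 w_G3=74/47 w_R=1
asked value: 1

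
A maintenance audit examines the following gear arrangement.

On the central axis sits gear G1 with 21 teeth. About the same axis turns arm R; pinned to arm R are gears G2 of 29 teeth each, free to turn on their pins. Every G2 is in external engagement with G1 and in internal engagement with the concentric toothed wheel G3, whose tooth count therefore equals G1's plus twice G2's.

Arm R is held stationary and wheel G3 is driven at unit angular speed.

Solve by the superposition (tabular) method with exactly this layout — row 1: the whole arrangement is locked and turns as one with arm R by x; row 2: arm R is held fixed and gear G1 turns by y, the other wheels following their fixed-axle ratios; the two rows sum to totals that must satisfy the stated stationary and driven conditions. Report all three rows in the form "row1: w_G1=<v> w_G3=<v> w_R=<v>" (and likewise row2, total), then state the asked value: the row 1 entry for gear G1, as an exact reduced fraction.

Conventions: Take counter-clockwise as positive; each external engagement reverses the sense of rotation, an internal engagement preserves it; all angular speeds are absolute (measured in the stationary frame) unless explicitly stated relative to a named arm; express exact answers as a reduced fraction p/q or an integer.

planetary set (21T centre, 29T on arm, 79T internal) — Willis relation
row 1 — lock + rotate with arm: ω_sun = ω_ring = ω_arm = x
row 2 — arm fixed, fixed-axis ratios: sun y, ring −(21/79)·y, arm 0
boundary: total ω_arm = x = 0 and total ω_ring = x − (21/79)·y = 1  ⇒  y = -79/21, x = 0
row 2 ring = −(21/79)·(-79/21) = 1
totals (row 1 + row 2): sun 0 + (-79/21) = -79/21, ring 0 + 1 = 1, arm 0 + 0 = 0
asked cell (row1, sun) = 0

row1: w_G1=0 w_G3=0 w_R=0
row2: w_G1=-79/21 w_G3=1 w_R=0
total: w_G1=-79/21 w_G3=1 w_R=0
asked value: 0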